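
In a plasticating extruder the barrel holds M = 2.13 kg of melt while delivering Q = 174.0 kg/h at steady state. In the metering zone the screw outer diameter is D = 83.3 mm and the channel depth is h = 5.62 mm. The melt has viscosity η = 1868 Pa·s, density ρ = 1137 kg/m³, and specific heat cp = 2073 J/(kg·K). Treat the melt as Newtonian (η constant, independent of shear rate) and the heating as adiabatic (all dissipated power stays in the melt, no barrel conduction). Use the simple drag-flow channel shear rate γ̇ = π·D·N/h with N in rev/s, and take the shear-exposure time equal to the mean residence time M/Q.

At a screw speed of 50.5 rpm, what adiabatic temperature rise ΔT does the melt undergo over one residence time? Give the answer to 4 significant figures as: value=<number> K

Convert throughput: Q = 174.0 kg/h = 174.0/3600 = 0.0483333 kg/s
t_res = M / Q_s = 2.13 / 0.0483333 = 44.069 s
Convert to SI: D = 0.0833 m, h = 0.00562 m, N = 50.5/60 = 0.841667 rev/s
γ̇ = π D N / h = (π)(0.0833)(0.841667) / 0.00562 = 39.1921 s⁻¹
ΔT = η·γ̇²·t_res / (ρ·cp) = 1868 · (39.1921)² · 44.069 / (1137 · 2073) = 53.6472 K

value=53.65 K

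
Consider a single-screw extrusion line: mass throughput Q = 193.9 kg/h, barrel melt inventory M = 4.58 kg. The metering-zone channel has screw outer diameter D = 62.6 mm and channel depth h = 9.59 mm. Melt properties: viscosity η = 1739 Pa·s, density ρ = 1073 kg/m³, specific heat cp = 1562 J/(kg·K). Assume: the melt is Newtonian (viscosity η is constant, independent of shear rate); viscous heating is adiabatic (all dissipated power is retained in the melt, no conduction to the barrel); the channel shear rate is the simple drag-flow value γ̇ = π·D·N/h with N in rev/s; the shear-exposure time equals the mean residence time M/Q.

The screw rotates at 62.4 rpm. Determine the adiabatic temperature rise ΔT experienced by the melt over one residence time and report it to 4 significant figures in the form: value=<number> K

Throughput in SI: Q_s = 193.9 kg/h ÷ 3600 s/h = 0.0538611 kg/s
t_res = M / Q_s = 4.58 ÷ 0.0538611 = 85.0335 s
Convert to SI: D = 0.0626 m, h = 0.00959 m, N = 62.4/60 = 1.04 rev/s
Shear rate: γ̇ = πDN/h = π·0.0626·1.04/0.00959 = 21.3275 s⁻¹
ΔT = η·γ̇²·t_res / (ρ·cp) = 1739 · (21.3275)² · 85.0335 / (1073 · 1562) = 40.1316 K

value=40.13 K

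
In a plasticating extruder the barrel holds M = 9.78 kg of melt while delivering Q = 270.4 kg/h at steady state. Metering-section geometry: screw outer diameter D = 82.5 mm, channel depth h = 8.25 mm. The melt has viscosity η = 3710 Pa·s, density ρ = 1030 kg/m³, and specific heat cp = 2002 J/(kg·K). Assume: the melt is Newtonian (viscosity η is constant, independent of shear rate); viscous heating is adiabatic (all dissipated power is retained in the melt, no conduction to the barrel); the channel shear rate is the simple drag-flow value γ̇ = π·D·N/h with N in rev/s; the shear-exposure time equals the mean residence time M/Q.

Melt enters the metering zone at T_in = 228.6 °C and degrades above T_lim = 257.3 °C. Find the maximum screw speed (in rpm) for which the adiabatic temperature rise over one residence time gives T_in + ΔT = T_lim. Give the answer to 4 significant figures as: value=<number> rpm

Convert throughput: Q = 270.4 kg/h = 270.4/3600 = 0.0751111 kg/s
Mean residence time: t_res = M/Q_s = 9.78 kg / 0.0751111 kg/s = 130.207 s
Convert to metres: D = 0.0825 m, h = 0.00825 m
ΔT_a = T_lim − T_in = 257.3 − 228.6 = 28.7 K
γ̇_max² = ΔT_a·ρ·cp/(η·t_res) = 28.7·1030·2002/(3710·130.207) = 122.511 s⁻²
γ̇_max = √122.511 = 11.0685 s⁻¹
N_max = γ̇_max h / (πD) = 11.0685·0.00825/(π·0.0825) = 0.35232 rev/s → ×60 = 21.1392 rpm

value=21.14 rpm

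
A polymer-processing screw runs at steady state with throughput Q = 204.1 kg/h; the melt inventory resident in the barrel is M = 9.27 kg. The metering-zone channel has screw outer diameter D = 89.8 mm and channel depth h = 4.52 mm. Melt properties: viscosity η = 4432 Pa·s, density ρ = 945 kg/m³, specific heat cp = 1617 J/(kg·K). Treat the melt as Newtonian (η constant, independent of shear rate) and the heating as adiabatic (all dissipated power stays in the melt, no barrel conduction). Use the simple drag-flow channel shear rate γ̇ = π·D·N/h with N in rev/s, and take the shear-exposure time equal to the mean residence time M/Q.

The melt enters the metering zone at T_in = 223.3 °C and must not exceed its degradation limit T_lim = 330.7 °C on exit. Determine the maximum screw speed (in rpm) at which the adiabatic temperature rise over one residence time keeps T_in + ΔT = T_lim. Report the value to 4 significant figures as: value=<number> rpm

Q_s = Q / 3600 = 204.1 / 3600 = 0.0566944 kg/s
Mean residence time: t_res = M/Q_s = 9.27 kg / 0.0566944 kg/s = 163.508 s
Geometry in SI: D = 89.8 mm → 0.0898 m, h = 4.52 mm → 0.00452 m
Allowable rise: ΔT_a = T_lim − T_in = 330.7 − 223.3 = 107.4 K
Invert ΔT = ηγ̇²t_res/(ρcp) for γ̇: γ̇_max² = ΔT_a ρ cp / (η t_res) = 107.4·945·1617 / (4432·163.508) = 226.468 s⁻²
Take the square root: γ̇_max = √(226.468) = 15.0489 s⁻¹
N_max = γ̇_max h / (πD) = 15.0489·0.00452/(π·0.0898) = 0.24111 rev/s → ×60 = 14.4666 rpm

value=14.47 rpm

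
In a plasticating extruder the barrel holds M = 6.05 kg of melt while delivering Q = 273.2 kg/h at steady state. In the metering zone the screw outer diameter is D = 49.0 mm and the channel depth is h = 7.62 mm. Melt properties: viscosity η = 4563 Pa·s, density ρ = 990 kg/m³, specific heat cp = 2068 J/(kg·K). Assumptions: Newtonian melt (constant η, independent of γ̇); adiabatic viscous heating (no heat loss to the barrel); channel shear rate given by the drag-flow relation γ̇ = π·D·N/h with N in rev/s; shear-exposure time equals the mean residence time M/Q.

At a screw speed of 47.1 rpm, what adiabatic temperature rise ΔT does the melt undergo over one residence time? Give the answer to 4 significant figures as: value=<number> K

value=44.69 K

Q_s = Q / 3600 = 273.2 / 3600 = 0.0758889 kg/s
t_res = M / Q_s = 6.05 ÷ 0.0758889 = 79.7218 s
Geometry in metres: D = 49.0 mm → 0.049 m, h = 7.62 mm → 0.00762 m; screw speed N = 47.1 rpm = 0.785 rev/s
Shear rate: γ̇ = πDN/h = π·0.049·0.785/0.00762 = 15.8584 s⁻¹
Adiabatic rise: ΔT = η γ̇² t_res / (ρ cp) = 4563·(15.8584)²·79.7218 / (990·2068) = 44.6851 K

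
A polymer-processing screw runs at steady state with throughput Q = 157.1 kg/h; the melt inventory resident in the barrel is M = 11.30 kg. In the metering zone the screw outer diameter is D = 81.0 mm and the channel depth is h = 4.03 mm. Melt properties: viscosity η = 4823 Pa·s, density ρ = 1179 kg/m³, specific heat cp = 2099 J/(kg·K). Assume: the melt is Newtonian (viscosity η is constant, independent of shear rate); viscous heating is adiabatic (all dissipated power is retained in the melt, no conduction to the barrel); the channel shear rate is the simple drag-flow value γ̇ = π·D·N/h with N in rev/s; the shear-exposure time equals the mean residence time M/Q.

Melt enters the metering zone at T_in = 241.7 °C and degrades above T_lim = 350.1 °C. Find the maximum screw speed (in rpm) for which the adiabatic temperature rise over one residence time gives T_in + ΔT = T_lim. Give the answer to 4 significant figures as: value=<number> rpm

value=13.93 rpm

Throughput in SI: Q_s = 157.1 kg/h ÷ 3600 s/h = 0.0436389 kg/s
Mean residence time: t_res = M/Q_s = 11.30 kg / 0.0436389 kg/s = 258.943 s
Convert to metres: D = 0.081 m, h = 0.00403 m
ΔT_a = T_lim − T_in = 350.1 °C − 241.7 °C = 108.4 K
γ̇_max² = ΔT_a·ρ·cp/(η·t_res) = 108.4·1179·2099/(4823·258.943) = 214.8 s⁻²
γ̇_max = sqrt(214.8) = 14.656 s⁻¹
N_max = γ̇_max h / (πD) = 14.656·0.00403/(π·0.081) = 0.232106 rev/s → ×60 = 13.9264 rpm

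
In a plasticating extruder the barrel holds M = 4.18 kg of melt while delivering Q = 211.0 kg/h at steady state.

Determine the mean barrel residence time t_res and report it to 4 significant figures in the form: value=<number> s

value=71.32 s

Convert throughput: Q = 211.0 kg/h = 211.0/3600 = 0.0586111 kg/s
Mean residence time: t_res = M/Q_s = 4.18 kg / 0.0586111 kg/s = 71.3175 s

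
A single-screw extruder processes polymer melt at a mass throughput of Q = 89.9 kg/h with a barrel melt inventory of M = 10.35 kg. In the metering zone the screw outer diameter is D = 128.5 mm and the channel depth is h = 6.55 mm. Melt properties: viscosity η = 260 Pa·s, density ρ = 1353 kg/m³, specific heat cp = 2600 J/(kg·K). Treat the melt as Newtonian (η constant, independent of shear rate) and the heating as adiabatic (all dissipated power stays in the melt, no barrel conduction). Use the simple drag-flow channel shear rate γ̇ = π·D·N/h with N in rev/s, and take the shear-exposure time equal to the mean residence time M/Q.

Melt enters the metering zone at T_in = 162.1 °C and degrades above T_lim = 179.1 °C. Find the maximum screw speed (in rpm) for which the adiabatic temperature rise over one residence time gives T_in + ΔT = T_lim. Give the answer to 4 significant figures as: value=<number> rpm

Convert throughput: Q = 89.9 kg/h = 89.9/3600 = 0.0249722 kg/s
Mean residence time: t_res = M/Q_s = 10.35 kg / 0.0249722 kg/s = 414.461 s
D = 128.5 mm = 0.1285 m;  h = 6.55 mm = 0.00655 m
Allowable rise: ΔT_a = T_lim − T_in = 179.1 − 162.1 = 17 K
γ̇_max² = ΔT_a·ρ·cp / (η·t_res) = [17 × 1353 × 2600] / [260 × 414.461] = 554.962 s⁻²
Take the square root: γ̇_max = √(554.962) = 23.5576 s⁻¹
N_max = γ̇_max·h / (π·D) = 23.5576 · 0.00655 / (π · 0.1285) = 0.382226 rev/s = 22.9336 rpm

value=22.93 rpm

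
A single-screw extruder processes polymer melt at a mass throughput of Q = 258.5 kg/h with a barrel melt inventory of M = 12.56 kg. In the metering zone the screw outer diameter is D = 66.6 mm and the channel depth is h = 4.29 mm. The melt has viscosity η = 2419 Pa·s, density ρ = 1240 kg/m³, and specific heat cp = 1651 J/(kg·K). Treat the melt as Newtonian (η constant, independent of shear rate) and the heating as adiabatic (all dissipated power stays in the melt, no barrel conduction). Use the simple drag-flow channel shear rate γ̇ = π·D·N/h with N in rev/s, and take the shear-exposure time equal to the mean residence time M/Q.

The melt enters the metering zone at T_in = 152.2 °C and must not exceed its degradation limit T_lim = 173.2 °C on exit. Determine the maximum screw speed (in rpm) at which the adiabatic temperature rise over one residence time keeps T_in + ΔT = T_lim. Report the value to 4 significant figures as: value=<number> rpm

Throughput in SI: Q_s = 258.5 kg/h ÷ 3600 s/h = 0.0718056 kg/s
Mean residence time: t_res = M/Q_s = 12.56 kg / 0.0718056 kg/s = 174.917 s
D = 66.6 mm = 0.0666 m;  h = 4.29 mm = 0.00429 m
ΔT_a = T_lim − T_in = 173.2 °C − 152.2 °C = 21 K
γ̇_max² = ΔT_a·ρ·cp/(η·t_res) = 21·1240·1651/(2419·174.917) = 101.606 s⁻²
Take the square root: γ̇_max = √(101.606) = 10.08 s⁻¹
N_max = γ̇_max h / (πD) = 10.08·0.00429/(π·0.0666) = 0.206678 rev/s → ×60 = 12.4007 rpm

value=12.40 rpm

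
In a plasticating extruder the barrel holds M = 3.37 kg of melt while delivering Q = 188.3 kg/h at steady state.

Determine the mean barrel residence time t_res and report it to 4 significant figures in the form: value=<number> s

value=64.43 s

Q_s = Q / 3600 = 188.3 / 3600 = 0.0523056 kg/s
t_res = M / Q_s = 3.37 / 0.0523056 = 64.4291 s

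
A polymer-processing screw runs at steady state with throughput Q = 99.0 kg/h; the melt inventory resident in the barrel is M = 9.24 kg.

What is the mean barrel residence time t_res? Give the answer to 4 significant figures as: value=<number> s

Convert throughput: Q = 99.0 kg/h = 99.0/3600 = 0.0275 kg/s
Mean residence time: t_res = M/Q_s = 9.24 kg / 0.0275 kg/s = 336 s

value=336.0 s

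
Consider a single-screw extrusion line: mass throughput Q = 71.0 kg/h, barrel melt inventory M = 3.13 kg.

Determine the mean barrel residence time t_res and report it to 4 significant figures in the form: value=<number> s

Convert throughput: Q = 71.0 kg/h = 71.0/3600 = 0.0197222 kg/s
Mean residence time: t_res = M/Q_s = 3.13 kg / 0.0197222 kg/s = 158.704 s

value=158.7 s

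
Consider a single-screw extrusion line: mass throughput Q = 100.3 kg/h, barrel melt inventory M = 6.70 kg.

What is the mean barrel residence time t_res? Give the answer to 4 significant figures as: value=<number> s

Convert throughput: Q = 100.3 kg/h = 100.3/3600 = 0.0278611 kg/s
Mean residence time: t_res = M/Q_s = 6.70 kg / 0.0278611 kg/s = 240.479 s

value=240.5 s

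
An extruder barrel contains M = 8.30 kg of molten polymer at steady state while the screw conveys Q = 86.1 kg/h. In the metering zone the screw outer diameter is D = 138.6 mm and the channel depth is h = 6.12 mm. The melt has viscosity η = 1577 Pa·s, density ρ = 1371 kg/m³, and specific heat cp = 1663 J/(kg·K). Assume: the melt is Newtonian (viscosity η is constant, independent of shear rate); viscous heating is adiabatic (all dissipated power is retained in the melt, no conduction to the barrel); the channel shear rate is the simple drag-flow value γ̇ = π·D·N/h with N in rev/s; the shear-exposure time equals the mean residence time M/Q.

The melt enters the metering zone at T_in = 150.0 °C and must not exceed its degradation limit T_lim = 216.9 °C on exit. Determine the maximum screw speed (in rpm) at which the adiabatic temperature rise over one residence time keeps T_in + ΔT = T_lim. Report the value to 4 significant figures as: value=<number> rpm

Throughput in SI: Q_s = 86.1 kg/h ÷ 3600 s/h = 0.0239167 kg/s
t_res = M / Q_s = 8.30 ÷ 0.0239167 = 347.038 s
D = 138.6 mm = 0.1386 m;  h = 6.12 mm = 0.00612 m
ΔT_a = T_lim − T_in = 216.9 °C − 150.0 °C = 66.9 K
γ̇_max² = ΔT_a·ρ·cp/(η·t_res) = 66.9·1371·1663/(1577·347.038) = 278.706 s⁻²
Take the square root: γ̇_max = √(278.706) = 16.6945 s⁻¹
Solve γ̇ = πDN/h for N: N_max = γ̇_max·h/(π·D) = 16.6945 × 0.00612 / (π × 0.1386) = 0.234645 rev/s = 14.0787 rpm

value=14.08 rpm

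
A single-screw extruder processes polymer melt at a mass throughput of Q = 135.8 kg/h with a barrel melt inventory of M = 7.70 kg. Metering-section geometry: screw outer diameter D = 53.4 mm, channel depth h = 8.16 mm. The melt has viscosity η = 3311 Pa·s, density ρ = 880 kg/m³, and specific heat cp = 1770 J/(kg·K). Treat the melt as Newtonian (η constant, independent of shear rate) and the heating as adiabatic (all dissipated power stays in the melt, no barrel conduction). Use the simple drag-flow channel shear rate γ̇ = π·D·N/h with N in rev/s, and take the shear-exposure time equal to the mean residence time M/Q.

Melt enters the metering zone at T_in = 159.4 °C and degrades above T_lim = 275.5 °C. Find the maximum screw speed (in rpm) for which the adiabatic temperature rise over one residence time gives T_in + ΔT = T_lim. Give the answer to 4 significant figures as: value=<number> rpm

Throughput in SI: Q_s = 135.8 kg/h ÷ 3600 s/h = 0.0377222 kg/s
t_res = M / Q_s = 7.70 ÷ 0.0377222 = 204.124 s
Convert to metres: D = 0.0534 m, h = 0.00816 m
ΔT_a = T_lim − T_in = 275.5 °C − 159.4 °C = 116.1 K
Invert ΔT = ηγ̇²t_res/(ρcp) for γ̇: γ̇_max² = ΔT_a ρ cp / (η t_res) = 116.1·880·1770 / (3311·204.124) = 267.569 s⁻²
Take the square root: γ̇_max = √(267.569) = 16.3575 s⁻¹
Solve γ̇ = πDN/h for N: N_max = γ̇_max·h/(π·D) = 16.3575 × 0.00816 / (π × 0.0534) = 0.79564 rev/s = 47.7384 rpm

value=47.74 rpm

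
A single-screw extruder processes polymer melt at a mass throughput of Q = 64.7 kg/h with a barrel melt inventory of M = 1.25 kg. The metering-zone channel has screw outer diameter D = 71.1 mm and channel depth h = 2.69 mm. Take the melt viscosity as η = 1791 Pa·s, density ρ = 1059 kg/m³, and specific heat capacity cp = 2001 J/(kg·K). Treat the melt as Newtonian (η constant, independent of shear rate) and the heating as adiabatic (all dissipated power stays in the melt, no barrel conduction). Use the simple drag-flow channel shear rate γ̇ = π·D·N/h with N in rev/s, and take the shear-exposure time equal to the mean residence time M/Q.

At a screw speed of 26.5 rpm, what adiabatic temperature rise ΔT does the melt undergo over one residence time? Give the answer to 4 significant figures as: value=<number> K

value=79.07 K

Throughput in SI: Q_s = 64.7 kg/h ÷ 3600 s/h = 0.0179722 kg/s
t_res = M / Q_s = 1.25 ÷ 0.0179722 = 69.5518 s
Convert to SI: D = 0.0711 m, h = 0.00269 m, N = 26.5/60 = 0.441667 rev/s
γ̇ = π D N / h = (π)(0.0711)(0.441667) / 0.00269 = 36.6743 s⁻¹
ΔT = η·γ̇²·t_res / (ρ·cp) = 1791 · (36.6743)² · 69.5518 / (1059 · 2001) = 79.065 K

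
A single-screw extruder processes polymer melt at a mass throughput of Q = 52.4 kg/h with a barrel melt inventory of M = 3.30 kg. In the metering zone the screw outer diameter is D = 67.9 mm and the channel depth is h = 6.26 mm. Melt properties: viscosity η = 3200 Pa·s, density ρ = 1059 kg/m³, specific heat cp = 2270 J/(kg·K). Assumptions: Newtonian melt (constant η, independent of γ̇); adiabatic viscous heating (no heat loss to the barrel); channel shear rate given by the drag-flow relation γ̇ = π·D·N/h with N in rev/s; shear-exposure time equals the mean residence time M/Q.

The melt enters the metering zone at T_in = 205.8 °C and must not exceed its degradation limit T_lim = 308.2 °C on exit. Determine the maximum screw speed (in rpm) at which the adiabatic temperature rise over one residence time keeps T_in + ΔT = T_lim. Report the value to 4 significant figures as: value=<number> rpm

value=32.43 rpm

Convert throughput: Q = 52.4 kg/h = 52.4/3600 = 0.0145556 kg/s
t_res = M / Q_s = 3.30 / 0.0145556 = 226.718 s
D = 67.9 mm = 0.0679 m;  h = 6.26 mm = 0.00626 m
ΔT_a = T_lim − T_in = 308.2 − 205.8 = 102.4 K
γ̇_max² = ΔT_a·ρ·cp/(η·t_res) = 102.4·1059·2270/(3200·226.718) = 339.302 s⁻²
Take the square root: γ̇_max = √(339.302) = 18.4202 s⁻¹
N_max = γ̇_max·h / (π·D) = 18.4202 · 0.00626 / (π · 0.0679) = 0.540565 rev/s = 32.4339 rpm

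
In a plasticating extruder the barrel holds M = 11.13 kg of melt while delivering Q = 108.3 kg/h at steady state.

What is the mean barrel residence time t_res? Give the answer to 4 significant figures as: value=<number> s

Convert throughput: Q = 108.3 kg/h = 108.3/3600 = 0.0300833 kg/s
t_res = M / Q_s = 11.13 ÷ 0.0300833 = 369.972 s

value=370.0 s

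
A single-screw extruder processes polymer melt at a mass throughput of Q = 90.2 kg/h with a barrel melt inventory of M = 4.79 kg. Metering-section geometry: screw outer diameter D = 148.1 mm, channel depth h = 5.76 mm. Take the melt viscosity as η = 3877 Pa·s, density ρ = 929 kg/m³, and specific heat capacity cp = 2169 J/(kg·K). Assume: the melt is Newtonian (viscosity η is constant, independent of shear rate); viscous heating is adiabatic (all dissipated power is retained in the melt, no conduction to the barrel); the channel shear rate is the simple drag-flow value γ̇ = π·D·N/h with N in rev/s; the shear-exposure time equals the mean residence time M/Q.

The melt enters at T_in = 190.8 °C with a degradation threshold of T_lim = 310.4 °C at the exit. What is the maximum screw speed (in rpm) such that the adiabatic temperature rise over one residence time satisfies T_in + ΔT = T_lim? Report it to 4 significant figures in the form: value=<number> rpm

value=13.39 rpm

Convert throughput: Q = 90.2 kg/h = 90.2/3600 = 0.0250556 kg/s
Mean residence time: t_res = M/Q_s = 4.79 kg / 0.0250556 kg/s = 191.175 s
D = 148.1 mm = 0.1481 m;  h = 5.76 mm = 0.00576 m
ΔT_a = T_lim − T_in = 310.4 − 190.8 = 119.6 K
γ̇_max² = ΔT_a·ρ·cp/(η·t_res) = 119.6·929·2169/(3877·191.175) = 325.147 s⁻²
γ̇_max = √325.147 = 18.0318 s⁻¹
N_max = γ̇_max h / (πD) = 18.0318·0.00576/(π·0.1481) = 0.223232 rev/s → ×60 = 13.3939 rpm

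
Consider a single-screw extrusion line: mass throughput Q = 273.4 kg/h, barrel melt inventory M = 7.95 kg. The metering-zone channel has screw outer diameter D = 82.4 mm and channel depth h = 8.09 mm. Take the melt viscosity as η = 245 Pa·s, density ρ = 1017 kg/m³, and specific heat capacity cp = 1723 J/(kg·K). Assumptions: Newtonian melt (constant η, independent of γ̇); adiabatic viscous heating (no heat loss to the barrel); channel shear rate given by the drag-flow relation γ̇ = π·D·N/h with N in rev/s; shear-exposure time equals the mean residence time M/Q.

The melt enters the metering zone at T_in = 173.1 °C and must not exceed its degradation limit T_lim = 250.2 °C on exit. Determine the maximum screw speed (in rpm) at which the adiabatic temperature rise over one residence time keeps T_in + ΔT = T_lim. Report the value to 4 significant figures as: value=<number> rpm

value=136.1 rpm

Throughput in SI: Q_s = 273.4 kg/h ÷ 3600 s/h = 0.0759444 kg/s
t_res = M / Q_s = 7.95 / 0.0759444 = 104.682 s
D = 82.4 mm = 0.0824 m;  h = 8.09 mm = 0.00809 m
ΔT_a = T_lim − T_in = 250.2 °C − 173.1 °C = 77.1 K
γ̇_max² = ΔT_a·ρ·cp/(η·t_res) = 77.1·1017·1723/(245·104.682) = 5267.73 s⁻²
γ̇_max = sqrt(5267.73) = 72.5791 s⁻¹
Solve γ̇ = πDN/h for N: N_max = γ̇_max·h/(π·D) = 72.5791 × 0.00809 / (π × 0.0824) = 2.26821 rev/s = 136.093 rpm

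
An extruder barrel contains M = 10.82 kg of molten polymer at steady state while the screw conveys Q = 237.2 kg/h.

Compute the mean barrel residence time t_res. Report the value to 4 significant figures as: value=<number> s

Q_s = Q / 3600 = 237.2 / 3600 = 0.0658889 kg/s
t_res = M / Q_s = 10.82 / 0.0658889 = 164.216 s

value=164.2 s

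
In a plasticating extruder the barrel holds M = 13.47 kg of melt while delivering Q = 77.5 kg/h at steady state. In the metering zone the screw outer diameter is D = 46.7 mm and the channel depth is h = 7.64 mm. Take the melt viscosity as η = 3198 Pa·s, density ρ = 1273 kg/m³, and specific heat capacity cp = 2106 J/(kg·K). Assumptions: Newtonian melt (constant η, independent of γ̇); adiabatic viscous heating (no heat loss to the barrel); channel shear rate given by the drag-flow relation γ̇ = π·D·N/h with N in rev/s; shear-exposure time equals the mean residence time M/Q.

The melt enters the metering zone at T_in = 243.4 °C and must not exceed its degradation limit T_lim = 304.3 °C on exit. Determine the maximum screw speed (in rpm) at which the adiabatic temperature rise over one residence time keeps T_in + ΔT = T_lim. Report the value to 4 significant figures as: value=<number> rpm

value=28.22 rpm

Q_s = Q / 3600 = 77.5 / 3600 = 0.0215278 kg/s
t_res = M / Q_s = 13.47 / 0.0215278 = 625.703 s
Geometry in SI: D = 46.7 mm → 0.0467 m, h = 7.64 mm → 0.00764 m
ΔT_a = T_lim − T_in = 304.3 − 243.4 = 60.9 K
γ̇_max² = ΔT_a·ρ·cp/(η·t_res) = 60.9·1273·2106/(3198·625.703) = 81.5938 s⁻²
γ̇_max = √81.5938 = 9.03293 s⁻¹
Solve γ̇ = πDN/h for N: N_max = γ̇_max·h/(π·D) = 9.03293 × 0.00764 / (π × 0.0467) = 0.470387 rev/s = 28.2232 rpm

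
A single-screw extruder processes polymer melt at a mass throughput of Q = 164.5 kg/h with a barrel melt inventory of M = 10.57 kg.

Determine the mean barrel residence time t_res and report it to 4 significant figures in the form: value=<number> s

value=231.3 s

Convert throughput: Q = 164.5 kg/h = 164.5/3600 = 0.0456944 kg/s
Mean residence time: t_res = M/Q_s = 10.57 kg / 0.0456944 kg/s = 231.319 s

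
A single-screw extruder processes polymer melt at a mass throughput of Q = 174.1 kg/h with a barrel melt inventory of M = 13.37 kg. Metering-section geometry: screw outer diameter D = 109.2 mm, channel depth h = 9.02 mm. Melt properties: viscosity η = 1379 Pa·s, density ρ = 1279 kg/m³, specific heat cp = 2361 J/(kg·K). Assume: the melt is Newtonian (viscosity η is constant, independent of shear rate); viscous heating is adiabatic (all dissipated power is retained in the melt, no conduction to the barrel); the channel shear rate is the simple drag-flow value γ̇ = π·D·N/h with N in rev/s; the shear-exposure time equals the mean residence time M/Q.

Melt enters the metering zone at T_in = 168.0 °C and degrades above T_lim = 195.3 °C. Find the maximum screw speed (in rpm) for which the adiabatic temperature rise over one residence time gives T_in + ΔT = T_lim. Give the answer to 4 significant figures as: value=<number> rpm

value=23.20 rpm

Q_s = Q / 3600 = 174.1 / 3600 = 0.0483611 kg/s
Mean residence time: t_res = M/Q_s = 13.37 kg / 0.0483611 kg/s = 276.462 s
Geometry in SI: D = 109.2 mm → 0.1092 m, h = 9.02 mm → 0.00902 m
ΔT_a = T_lim − T_in = 195.3 °C − 168.0 °C = 27.3 K
γ̇_max² = ΔT_a·ρ·cp/(η·t_res) = 27.3·1279·2361/(1379·276.462) = 216.237 s⁻²
γ̇_max = √216.237 = 14.705 s⁻¹
N_max = γ̇_max·h / (π·D) = 14.705 · 0.00902 / (π · 0.1092) = 0.386633 rev/s = 23.198 rpm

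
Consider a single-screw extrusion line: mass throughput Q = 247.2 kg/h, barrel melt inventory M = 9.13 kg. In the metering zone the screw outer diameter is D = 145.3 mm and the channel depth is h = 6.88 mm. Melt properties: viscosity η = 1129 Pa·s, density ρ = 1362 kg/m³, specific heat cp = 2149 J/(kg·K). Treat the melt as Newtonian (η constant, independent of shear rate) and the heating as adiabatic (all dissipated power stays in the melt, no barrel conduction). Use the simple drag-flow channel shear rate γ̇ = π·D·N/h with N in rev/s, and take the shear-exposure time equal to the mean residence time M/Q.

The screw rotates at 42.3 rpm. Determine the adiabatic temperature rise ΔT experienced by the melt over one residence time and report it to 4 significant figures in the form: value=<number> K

value=112.2 K

Q_s = Q / 3600 = 247.2 / 3600 = 0.0686667 kg/s
t_res = M / Q_s = 9.13 / 0.0686667 = 132.961 s
Geometry in metres: D = 145.3 mm → 0.1453 m, h = 6.88 mm → 0.00688 m; screw speed N = 42.3 rpm = 0.705 rev/s
γ̇ = π·D·N / h = π · 0.1453 · 0.705 / 0.00688 = 46.7753 s⁻¹
ΔT = η·γ̇²·t_res / (ρ·cp) = 1129 · (46.7753)² · 132.961 / (1362 · 2149) = 112.212 K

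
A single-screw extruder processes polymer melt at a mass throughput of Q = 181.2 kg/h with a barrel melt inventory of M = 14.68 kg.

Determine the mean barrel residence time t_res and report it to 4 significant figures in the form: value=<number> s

Q_s = Q / 3600 = 181.2 / 3600 = 0.0503333 kg/s
t_res = M / Q_s = 14.68 ÷ 0.0503333 = 291.656 s

value=291.7 s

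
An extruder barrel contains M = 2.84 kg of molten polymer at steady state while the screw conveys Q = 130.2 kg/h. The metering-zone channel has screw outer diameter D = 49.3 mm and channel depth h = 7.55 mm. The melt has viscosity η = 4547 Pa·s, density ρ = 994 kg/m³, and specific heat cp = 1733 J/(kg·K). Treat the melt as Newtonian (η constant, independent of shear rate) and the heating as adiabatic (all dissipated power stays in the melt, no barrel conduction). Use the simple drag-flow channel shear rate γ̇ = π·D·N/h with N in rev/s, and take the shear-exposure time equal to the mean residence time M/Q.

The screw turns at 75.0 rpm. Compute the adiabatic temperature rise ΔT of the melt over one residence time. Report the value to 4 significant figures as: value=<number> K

value=136.3 K

Q_s = Q / 3600 = 130.2 / 3600 = 0.0361667 kg/s
Mean residence time: t_res = M/Q_s = 2.84 kg / 0.0361667 kg/s = 78.5253 s
Convert to SI: D = 0.0493 m, h = 0.00755 m, N = 75.0/60 = 1.25 rev/s
γ̇ = π D N / h = (π)(0.0493)(1.25) / 0.00755 = 25.6425 s⁻¹
ΔT = η·γ̇²·t_res/(ρ·cp) = [4547 × 25.6425² × 78.5253] / [994 × 1733] = 136.292 K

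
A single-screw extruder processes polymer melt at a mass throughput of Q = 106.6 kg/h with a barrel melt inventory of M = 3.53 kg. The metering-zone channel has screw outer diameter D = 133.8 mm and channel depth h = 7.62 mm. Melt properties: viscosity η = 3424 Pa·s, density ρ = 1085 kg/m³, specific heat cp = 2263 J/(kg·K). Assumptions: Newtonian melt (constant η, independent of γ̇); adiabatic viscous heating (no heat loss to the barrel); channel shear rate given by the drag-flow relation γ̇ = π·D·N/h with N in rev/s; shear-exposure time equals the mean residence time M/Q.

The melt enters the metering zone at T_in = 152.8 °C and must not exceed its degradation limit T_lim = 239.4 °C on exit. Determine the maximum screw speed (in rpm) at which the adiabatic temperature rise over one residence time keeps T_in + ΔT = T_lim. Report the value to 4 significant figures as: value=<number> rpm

Throughput in SI: Q_s = 106.6 kg/h ÷ 3600 s/h = 0.0296111 kg/s
t_res = M / Q_s = 3.53 ÷ 0.0296111 = 119.212 s
Geometry in SI: D = 133.8 mm → 0.1338 m, h = 7.62 mm → 0.00762 m
ΔT_a = T_lim − T_in = 239.4 °C − 152.8 °C = 86.6 K
γ̇_max² = ΔT_a·ρ·cp/(η·t_res) = 86.6·1085·2263/(3424·119.212) = 520.929 s⁻²
Take the square root: γ̇_max = √(520.929) = 22.8239 s⁻¹
N_max = γ̇_max h / (πD) = 22.8239·0.00762/(π·0.1338) = 0.41375 rev/s → ×60 = 24.825 rpm

value=24.83 rpm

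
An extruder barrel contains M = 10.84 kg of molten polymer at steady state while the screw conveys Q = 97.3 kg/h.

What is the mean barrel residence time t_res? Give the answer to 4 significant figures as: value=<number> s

value=401.1 s

Throughput in SI: Q_s = 97.3 kg/h ÷ 3600 s/h = 0.0270278 kg/s
t_res = M / Q_s = 10.84 / 0.0270278 = 401.069 s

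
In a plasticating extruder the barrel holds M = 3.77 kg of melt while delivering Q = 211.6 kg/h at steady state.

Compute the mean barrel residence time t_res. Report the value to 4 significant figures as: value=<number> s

Throughput in SI: Q_s = 211.6 kg/h ÷ 3600 s/h = 0.0587778 kg/s
t_res = M / Q_s = 3.77 ÷ 0.0587778 = 64.1399 s

value=64.14 s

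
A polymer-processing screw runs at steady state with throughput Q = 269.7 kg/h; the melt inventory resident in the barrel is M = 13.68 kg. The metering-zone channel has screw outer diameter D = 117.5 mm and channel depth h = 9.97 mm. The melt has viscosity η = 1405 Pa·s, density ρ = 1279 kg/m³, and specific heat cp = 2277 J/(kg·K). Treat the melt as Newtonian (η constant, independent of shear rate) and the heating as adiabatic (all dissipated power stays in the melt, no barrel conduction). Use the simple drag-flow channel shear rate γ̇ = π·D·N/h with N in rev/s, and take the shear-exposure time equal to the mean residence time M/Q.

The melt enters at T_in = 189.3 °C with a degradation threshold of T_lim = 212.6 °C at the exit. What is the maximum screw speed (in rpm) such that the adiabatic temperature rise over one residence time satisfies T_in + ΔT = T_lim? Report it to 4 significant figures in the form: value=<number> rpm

value=26.35 rpm

Convert throughput: Q = 269.7 kg/h = 269.7/3600 = 0.0749167 kg/s
t_res = M / Q_s = 13.68 ÷ 0.0749167 = 182.603 s
D = 117.5 mm = 0.1175 m;  h = 9.97 mm = 0.00997 m
ΔT_a = T_lim − T_in = 212.6 − 189.3 = 23.3 K
γ̇_max² = ΔT_a·ρ·cp / (η·t_res) = [23.3 × 1279 × 2277] / [1405 × 182.603] = 264.488 s⁻²
γ̇_max = sqrt(264.488) = 16.2631 s⁻¹
Solve γ̇ = πDN/h for N: N_max = γ̇_max·h/(π·D) = 16.2631 × 0.00997 / (π × 0.1175) = 0.439248 rev/s = 26.3549 rpm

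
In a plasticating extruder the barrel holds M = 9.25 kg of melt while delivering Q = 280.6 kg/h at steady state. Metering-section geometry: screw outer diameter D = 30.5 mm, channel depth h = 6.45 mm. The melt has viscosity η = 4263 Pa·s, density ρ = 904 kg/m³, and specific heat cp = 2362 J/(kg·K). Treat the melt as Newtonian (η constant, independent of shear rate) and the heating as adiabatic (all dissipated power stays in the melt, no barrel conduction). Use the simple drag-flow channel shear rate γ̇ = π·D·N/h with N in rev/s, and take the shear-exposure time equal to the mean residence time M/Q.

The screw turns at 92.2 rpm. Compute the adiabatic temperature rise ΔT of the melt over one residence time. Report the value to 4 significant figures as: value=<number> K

Convert throughput: Q = 280.6 kg/h = 280.6/3600 = 0.0779444 kg/s
t_res = M / Q_s = 9.25 ÷ 0.0779444 = 118.674 s
Geometry in metres: D = 30.5 mm → 0.0305 m, h = 6.45 mm → 0.00645 m; screw speed N = 92.2 rpm = 1.53667 rev/s
Shear rate: γ̇ = πDN/h = π·0.0305·1.53667/0.00645 = 22.8281 s⁻¹
ΔT = η·γ̇²·t_res / (ρ·cp) = 4263 · (22.8281)² · 118.674 / (904 · 2362) = 123.47 K

value=123.5 K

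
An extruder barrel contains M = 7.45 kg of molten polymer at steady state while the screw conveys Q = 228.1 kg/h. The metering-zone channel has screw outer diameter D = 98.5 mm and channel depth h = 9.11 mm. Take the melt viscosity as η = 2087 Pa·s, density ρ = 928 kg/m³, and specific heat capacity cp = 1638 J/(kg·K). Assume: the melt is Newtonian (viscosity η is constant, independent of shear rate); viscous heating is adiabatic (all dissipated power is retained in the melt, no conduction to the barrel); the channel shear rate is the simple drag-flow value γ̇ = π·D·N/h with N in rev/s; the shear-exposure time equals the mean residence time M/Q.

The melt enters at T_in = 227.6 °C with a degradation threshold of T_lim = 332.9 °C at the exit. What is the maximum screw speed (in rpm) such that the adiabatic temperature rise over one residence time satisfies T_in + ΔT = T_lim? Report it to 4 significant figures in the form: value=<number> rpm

value=45.11 rpm

Throughput in SI: Q_s = 228.1 kg/h ÷ 3600 s/h = 0.0633611 kg/s
Mean residence time: t_res = M/Q_s = 7.45 kg / 0.0633611 kg/s = 117.58 s
Convert to metres: D = 0.0985 m, h = 0.00911 m
ΔT_a = T_lim − T_in = 332.9 − 227.6 = 105.3 K
γ̇_max² = ΔT_a·ρ·cp / (η·t_res) = [105.3 × 928 × 1638] / [2087 × 117.58] = 652.28 s⁻²
γ̇_max = √652.28 = 25.5398 s⁻¹
N_max = γ̇_max·h / (π·D) = 25.5398 · 0.00911 / (π · 0.0985) = 0.751882 rev/s = 45.1129 rpm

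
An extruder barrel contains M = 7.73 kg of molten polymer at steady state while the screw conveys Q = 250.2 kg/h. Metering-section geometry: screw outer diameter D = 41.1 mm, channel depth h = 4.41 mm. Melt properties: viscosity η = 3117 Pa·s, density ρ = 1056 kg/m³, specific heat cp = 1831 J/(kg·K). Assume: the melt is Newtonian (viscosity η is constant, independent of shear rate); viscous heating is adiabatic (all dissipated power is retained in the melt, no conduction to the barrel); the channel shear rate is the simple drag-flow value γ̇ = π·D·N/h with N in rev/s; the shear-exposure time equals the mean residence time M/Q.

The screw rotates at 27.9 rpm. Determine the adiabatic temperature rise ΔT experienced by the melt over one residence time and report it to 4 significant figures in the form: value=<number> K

value=33.23 K

Convert throughput: Q = 250.2 kg/h = 250.2/3600 = 0.0695 kg/s
t_res = M / Q_s = 7.73 ÷ 0.0695 = 111.223 s
D = 41.1 mm = 0.0411 m;  h = 4.41 mm = 0.00441 m;  N = 27.9 rpm / 60 = 0.465 rev/s
Shear rate: γ̇ = πDN/h = π·0.0411·0.465/0.00441 = 13.6146 s⁻¹
Adiabatic rise: ΔT = η γ̇² t_res / (ρ cp) = 3117·(13.6146)²·111.223 / (1056·1831) = 33.2347 K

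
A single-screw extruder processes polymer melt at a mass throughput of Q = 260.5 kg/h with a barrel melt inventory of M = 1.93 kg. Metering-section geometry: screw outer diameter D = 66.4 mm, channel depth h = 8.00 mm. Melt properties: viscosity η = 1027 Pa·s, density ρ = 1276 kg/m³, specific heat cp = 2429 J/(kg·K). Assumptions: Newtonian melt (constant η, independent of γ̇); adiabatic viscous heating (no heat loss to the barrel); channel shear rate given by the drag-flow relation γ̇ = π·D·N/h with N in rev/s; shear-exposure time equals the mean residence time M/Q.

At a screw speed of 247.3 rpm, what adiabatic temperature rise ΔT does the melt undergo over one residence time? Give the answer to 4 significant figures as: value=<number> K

value=102.1 K

Convert throughput: Q = 260.5 kg/h = 260.5/3600 = 0.0723611 kg/s
Mean residence time: t_res = M/Q_s = 1.93 kg / 0.0723611 kg/s = 26.6718 s
D = 66.4 mm = 0.0664 m;  h = 8.00 mm = 0.008 m;  N = 247.3 rpm / 60 = 4.12167 rev/s
Shear rate: γ̇ = πDN/h = π·0.0664·4.12167/0.008 = 107.473 s⁻¹
ΔT = η·γ̇²·t_res/(ρ·cp) = [1027 × 107.473² × 26.6718] / [1276 × 2429] = 102.081 K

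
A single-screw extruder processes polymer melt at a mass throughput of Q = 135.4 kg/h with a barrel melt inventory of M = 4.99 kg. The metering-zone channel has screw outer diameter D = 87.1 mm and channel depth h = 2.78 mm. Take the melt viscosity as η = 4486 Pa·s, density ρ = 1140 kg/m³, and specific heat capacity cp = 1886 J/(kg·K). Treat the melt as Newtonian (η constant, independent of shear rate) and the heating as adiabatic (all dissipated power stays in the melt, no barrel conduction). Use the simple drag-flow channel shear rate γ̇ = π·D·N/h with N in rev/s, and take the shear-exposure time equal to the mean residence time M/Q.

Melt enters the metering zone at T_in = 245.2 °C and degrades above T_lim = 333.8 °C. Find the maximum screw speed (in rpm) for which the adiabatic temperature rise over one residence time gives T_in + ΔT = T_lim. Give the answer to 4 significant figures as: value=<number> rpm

value=10.91 rpm

Throughput in SI: Q_s = 135.4 kg/h ÷ 3600 s/h = 0.0376111 kg/s
t_res = M / Q_s = 4.99 / 0.0376111 = 132.674 s
Geometry in SI: D = 87.1 mm → 0.0871 m, h = 2.78 mm → 0.00278 m
Allowable rise: ΔT_a = T_lim − T_in = 333.8 − 245.2 = 88.6 K
γ̇_max² = ΔT_a·ρ·cp/(η·t_res) = 88.6·1140·1886/(4486·132.674) = 320.064 s⁻²
γ̇_max = √320.064 = 17.8903 s⁻¹
Solve γ̇ = πDN/h for N: N_max = γ̇_max·h/(π·D) = 17.8903 × 0.00278 / (π × 0.0871) = 0.181759 rev/s = 10.9055 rpm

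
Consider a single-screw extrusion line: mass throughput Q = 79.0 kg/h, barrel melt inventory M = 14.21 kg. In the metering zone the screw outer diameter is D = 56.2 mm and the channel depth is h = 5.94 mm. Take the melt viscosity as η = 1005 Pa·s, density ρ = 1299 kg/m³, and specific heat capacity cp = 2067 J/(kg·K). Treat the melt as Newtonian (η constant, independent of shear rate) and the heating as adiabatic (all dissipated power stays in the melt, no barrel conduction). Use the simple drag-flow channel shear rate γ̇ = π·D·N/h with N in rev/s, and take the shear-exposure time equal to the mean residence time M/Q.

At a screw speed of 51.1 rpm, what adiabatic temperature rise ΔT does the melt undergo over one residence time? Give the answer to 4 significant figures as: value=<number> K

value=155.3 K

Convert throughput: Q = 79.0 kg/h = 79.0/3600 = 0.0219444 kg/s
Mean residence time: t_res = M/Q_s = 14.21 kg / 0.0219444 kg/s = 647.544 s
D = 56.2 mm = 0.0562 m;  h = 5.94 mm = 0.00594 m;  N = 51.1 rpm / 60 = 0.851667 rev/s
γ̇ = π D N / h = (π)(0.0562)(0.851667) / 0.00594 = 25.3145 s⁻¹
Adiabatic rise: ΔT = η γ̇² t_res / (ρ cp) = 1005·(25.3145)²·647.544 / (1299·2067) = 155.319 K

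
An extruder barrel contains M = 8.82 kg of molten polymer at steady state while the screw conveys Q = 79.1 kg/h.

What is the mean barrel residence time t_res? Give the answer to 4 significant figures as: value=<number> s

Convert throughput: Q = 79.1 kg/h = 79.1/3600 = 0.0219722 kg/s
t_res = M / Q_s = 8.82 / 0.0219722 = 401.416 s

value=401.4 s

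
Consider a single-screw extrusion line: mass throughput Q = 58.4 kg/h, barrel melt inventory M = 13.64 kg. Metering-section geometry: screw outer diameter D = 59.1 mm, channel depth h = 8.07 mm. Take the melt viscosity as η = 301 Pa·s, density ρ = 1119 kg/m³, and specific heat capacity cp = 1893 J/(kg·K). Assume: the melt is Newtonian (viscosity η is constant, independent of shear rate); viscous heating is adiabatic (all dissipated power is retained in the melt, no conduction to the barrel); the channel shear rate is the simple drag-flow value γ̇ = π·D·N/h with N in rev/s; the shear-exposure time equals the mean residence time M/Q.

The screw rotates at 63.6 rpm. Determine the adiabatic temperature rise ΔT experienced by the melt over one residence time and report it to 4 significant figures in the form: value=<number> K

value=71.06 K

Convert throughput: Q = 58.4 kg/h = 58.4/3600 = 0.0162222 kg/s
t_res = M / Q_s = 13.64 ÷ 0.0162222 = 840.822 s
Convert to SI: D = 0.0591 m, h = 0.00807 m, N = 63.6/60 = 1.06 rev/s
γ̇ = π D N / h = (π)(0.0591)(1.06) / 0.00807 = 24.3876 s⁻¹
ΔT = η·γ̇²·t_res/(ρ·cp) = [301 × 24.3876² × 840.822] / [1119 × 1893] = 71.0607 K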